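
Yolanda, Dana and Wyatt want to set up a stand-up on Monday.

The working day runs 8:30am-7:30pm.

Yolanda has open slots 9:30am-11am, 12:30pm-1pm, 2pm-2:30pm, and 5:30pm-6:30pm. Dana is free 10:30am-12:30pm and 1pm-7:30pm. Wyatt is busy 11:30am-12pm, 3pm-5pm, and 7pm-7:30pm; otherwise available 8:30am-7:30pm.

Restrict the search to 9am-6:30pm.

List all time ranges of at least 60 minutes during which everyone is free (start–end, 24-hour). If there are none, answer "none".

17:30–18:30

Wyatt free within 08:30–19:30: 08:30–11:30, 12:00–15:00, 17:00–19:00.
Yolanda ∩ Dana: 10:30–11:00, 14:00–14:30, 17:30–18:30.
Yolanda ∩ Dana ∩ Wyatt: 10:30–11:00, 14:00–14:30, 17:30–18:30.
Restricted to 09:00–18:30: 10:30–11:00, 14:00–14:30, 17:30–18:30.
Windows ≥ 60 min: 17:30–18:30.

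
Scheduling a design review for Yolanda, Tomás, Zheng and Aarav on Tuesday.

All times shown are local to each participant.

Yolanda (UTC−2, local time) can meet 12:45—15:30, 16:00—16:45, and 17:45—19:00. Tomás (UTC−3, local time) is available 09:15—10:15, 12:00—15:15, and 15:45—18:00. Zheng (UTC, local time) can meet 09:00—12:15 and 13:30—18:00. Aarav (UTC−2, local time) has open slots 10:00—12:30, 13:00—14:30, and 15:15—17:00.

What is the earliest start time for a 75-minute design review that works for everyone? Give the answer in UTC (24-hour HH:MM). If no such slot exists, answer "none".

15:00

Yolanda → UTC: 14:45–17:30, 18:00–18:45, 19:45–21:00.
Tomás → UTC: 12:15–13:15, 15:00–18:15, 18:45–21:00.
Zheng → UTC: 09:00–12:15, 13:30–18:00.
Aarav → UTC: 12:00–14:30, 15:00–16:30, 17:15–19:00.
Yolanda ∩ Tomás: 15:00–17:30, 18:00–18:15, 19:45–21:00.
Yolanda ∩ Tomás ∩ Zheng: 15:00–17:30.
Yolanda ∩ Tomás ∩ Zheng ∩ Aarav: 15:00–16:30, 17:15–17:30.
Windows ≥ 75 min: 15:00–16:30.
Earliest such window starts at 15:00.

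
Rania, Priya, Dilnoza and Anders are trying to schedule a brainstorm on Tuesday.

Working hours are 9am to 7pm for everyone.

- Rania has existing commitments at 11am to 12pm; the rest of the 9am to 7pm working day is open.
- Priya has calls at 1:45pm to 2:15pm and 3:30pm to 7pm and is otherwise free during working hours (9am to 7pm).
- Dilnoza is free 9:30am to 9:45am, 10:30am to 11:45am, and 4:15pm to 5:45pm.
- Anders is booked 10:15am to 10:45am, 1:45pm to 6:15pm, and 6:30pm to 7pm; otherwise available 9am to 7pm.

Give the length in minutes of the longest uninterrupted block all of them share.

15 minutes

Rania free within 09:00–19:00: 09:00–11:00, 12:00–19:00.
Priya free within 09:00–19:00: 09:00–13:45, 14:15–15:30.
Anders free within 09:00–19:00: 09:00–10:15, 10:45–13:45, 18:15–18:30.
Rania ∩ Priya: 09:00–11:00, 12:00–13:45, 14:15–15:30.
Rania ∩ Priya ∩ Dilnoza: 09:30–09:45, 10:30–11:00.
Rania ∩ Priya ∩ Dilnoza ∩ Anders: 09:30–09:45, 10:45–11:00.
Common window lengths: 15, 15 min; longest is 15.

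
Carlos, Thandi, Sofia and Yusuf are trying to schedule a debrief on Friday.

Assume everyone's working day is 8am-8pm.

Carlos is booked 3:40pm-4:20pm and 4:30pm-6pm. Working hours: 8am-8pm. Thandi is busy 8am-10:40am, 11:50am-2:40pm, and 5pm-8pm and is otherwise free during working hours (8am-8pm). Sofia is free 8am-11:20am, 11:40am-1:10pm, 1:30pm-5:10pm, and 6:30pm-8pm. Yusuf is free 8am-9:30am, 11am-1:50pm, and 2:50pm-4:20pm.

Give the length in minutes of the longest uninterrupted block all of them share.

Carlos free within 08:00–20:00: 08:00–15:40, 16:20–16:30, 18:00–20:00.
Thandi free within 08:00–20:00: 10:40–11:50, 14:40–17:00.
Carlos ∩ Thandi: 10:40–11:50, 14:40–15:40, 16:20–16:30.
Carlos ∩ Thandi ∩ Sofia: 10:40–11:20, 11:40–11:50, 14:40–15:40, 16:20–16:30.
Carlos ∩ Thandi ∩ Sofia ∩ Yusuf: 11:00–11:20, 11:40–11:50, 14:50–15:40.
Common window lengths: 20, 10, 50 min; longest is 50.

50 minutes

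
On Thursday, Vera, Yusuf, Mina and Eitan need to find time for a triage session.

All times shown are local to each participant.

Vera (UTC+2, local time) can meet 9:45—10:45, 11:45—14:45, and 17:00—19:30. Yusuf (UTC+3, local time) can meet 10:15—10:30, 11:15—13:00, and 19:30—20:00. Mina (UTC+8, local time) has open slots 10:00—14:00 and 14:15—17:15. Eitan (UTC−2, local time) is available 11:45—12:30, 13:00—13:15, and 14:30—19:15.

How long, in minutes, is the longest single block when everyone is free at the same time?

Vera → UTC: 07:45–08:45, 09:45–12:45, 15:00–17:30.
Yusuf → UTC: 07:15–07:30, 08:15–10:00, 16:30–17:00.
Mina → UTC: 02:00–06:00, 06:15–09:15.
Eitan → UTC: 13:45–14:30, 15:00–15:15, 16:30–21:15.
Vera ∩ Yusuf: 08:15–08:45, 09:45–10:00, 16:30–17:00.
Vera ∩ Yusuf ∩ Mina: 08:15–08:45.
Vera ∩ Yusuf ∩ Mina ∩ Eitan: (none).
No common window.

0 minutes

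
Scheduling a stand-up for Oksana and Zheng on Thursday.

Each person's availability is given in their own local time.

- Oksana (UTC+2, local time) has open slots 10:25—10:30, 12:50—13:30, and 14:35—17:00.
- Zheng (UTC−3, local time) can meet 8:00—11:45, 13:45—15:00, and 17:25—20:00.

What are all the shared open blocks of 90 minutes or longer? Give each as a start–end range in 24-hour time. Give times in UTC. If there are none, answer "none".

12:35–14:45

Oksana → UTC: 08:25–08:30, 10:50–11:30, 12:35–15:00.
Zheng → UTC: 11:00–14:45, 16:45–18:00, 20:25–23:00.
Oksana ∩ Zheng: 11:00–11:30, 12:35–14:45.
Windows ≥ 90 min: 12:35–14:45.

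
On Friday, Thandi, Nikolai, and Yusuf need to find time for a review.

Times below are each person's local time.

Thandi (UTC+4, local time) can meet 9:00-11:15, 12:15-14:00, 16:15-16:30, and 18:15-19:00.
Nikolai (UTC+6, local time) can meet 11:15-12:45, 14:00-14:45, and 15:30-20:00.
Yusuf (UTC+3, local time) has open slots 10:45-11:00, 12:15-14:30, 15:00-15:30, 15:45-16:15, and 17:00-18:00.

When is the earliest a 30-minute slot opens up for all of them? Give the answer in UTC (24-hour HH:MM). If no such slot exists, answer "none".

09:30

Thandi → UTC: 05:00–07:15, 08:15–10:00, 12:15–12:30, 14:15–15:00.
Nikolai → UTC: 05:15–06:45, 08:00–08:45, 09:30–14:00.
Yusuf → UTC: 07:45–08:00, 09:15–11:30, 12:00–12:30, 12:45–13:15, 14:00–15:00.
Thandi ∩ Nikolai: 05:15–06:45, 08:15–08:45, 09:30–10:00, 12:15–12:30.
Thandi ∩ Nikolai ∩ Yusuf: 09:30–10:00, 12:15–12:30.
Windows ≥ 30 min: 09:30–10:00.
Earliest such window starts at 09:30.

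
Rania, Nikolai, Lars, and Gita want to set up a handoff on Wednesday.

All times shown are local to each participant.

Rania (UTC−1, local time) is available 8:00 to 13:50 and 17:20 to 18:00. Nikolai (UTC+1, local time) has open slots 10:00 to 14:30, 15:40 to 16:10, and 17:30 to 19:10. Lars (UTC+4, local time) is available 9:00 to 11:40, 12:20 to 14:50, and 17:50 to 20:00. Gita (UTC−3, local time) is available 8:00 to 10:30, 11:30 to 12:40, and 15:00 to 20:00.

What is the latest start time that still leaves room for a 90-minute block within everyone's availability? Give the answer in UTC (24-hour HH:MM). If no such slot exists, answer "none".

none

Rania → UTC: 09:00–14:50, 18:20–19:00.
Nikolai → UTC: 09:00–13:30, 14:40–15:10, 16:30–18:10.
Lars → UTC: 05:00–07:40, 08:20–10:50, 13:50–16:00.
Gita → UTC: 11:00–13:30, 14:30–15:40, 18:00–23:00.
Rania ∩ Nikolai: 09:00–13:30, 14:40–14:50.
Rania ∩ Nikolai ∩ Lars: 09:00–10:50, 14:40–14:50.
Rania ∩ Nikolai ∩ Lars ∩ Gita: 14:40–14:50.
Windows ≥ 90 min: (none).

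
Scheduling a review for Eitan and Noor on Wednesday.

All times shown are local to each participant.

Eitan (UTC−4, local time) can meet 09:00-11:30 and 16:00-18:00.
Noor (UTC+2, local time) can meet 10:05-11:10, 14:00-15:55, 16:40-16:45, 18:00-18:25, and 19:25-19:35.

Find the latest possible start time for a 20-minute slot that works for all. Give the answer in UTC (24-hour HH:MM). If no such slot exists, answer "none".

Eitan → UTC: 13:00–15:30, 20:00–22:00.
Noor → UTC: 08:05–09:10, 12:00–13:55, 14:40–14:45, 16:00–16:25, 17:25–17:35.
Eitan ∩ Noor: 13:00–13:55, 14:40–14:45.
Windows ≥ 20 min: 13:00–13:55.
Latest start in the last window 13:00–13:55 is 13:55 − 20 min = 13:35.

13:35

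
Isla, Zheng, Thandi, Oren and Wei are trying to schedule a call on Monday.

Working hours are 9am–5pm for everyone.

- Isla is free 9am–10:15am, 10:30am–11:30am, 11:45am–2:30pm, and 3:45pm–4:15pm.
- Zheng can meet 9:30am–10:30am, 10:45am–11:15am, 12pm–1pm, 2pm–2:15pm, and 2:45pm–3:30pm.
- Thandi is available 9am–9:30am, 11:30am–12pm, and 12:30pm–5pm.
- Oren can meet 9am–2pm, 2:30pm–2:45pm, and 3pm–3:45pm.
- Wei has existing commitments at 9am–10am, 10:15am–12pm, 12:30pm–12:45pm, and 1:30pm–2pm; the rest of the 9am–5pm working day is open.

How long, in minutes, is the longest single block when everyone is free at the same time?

15 minutes

Wei free within 09:00–17:00: 10:00–10:15, 12:00–12:30, 12:45–13:30, 14:00–17:00.
Isla ∩ Zheng: 09:30–10:15, 10:45–11:15, 12:00–13:00, 14:00–14:15.
Isla ∩ Zheng ∩ Thandi: 12:30–13:00, 14:00–14:15.
Isla ∩ Zheng ∩ Thandi ∩ Oren: 12:30–13:00.
Isla ∩ Zheng ∩ Thandi ∩ Oren ∩ Wei: 12:45–13:00.
Single common window of 15 minutes.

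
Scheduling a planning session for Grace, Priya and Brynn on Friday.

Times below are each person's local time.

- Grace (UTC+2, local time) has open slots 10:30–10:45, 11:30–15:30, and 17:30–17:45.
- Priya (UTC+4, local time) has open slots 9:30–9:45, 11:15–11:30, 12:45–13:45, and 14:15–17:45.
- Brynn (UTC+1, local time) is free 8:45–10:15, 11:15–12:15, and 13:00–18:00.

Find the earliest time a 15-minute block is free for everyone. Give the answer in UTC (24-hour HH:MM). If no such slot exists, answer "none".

Grace → UTC: 08:30–08:45, 09:30–13:30, 15:30–15:45.
Priya → UTC: 05:30–05:45, 07:15–07:30, 08:45–09:45, 10:15–13:45.
Brynn → UTC: 07:45–09:15, 10:15–11:15, 12:00–17:00.
Grace ∩ Priya: 09:30–09:45, 10:15–13:30.
Grace ∩ Priya ∩ Brynn: 10:15–11:15, 12:00–13:30.
Windows ≥ 15 min: 10:15–11:15, 12:00–13:30.
Earliest such window starts at 10:15.

10:15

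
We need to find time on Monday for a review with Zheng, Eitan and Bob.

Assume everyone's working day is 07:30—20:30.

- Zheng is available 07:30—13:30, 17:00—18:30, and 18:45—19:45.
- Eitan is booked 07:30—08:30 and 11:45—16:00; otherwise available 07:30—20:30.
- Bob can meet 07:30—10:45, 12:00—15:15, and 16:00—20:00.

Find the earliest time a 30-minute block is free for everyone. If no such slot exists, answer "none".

08:30

Eitan free within 07:30–20:30: 08:30–11:45, 16:00–20:30.
Zheng ∩ Eitan: 08:30–11:45, 17:00–18:30, 18:45–19:45.
Zheng ∩ Eitan ∩ Bob: 08:30–10:45, 17:00–18:30, 18:45–19:45.
Windows ≥ 30 min: 08:30–10:45, 17:00–18:30, 18:45–19:45.
Earliest such window starts at 08:30.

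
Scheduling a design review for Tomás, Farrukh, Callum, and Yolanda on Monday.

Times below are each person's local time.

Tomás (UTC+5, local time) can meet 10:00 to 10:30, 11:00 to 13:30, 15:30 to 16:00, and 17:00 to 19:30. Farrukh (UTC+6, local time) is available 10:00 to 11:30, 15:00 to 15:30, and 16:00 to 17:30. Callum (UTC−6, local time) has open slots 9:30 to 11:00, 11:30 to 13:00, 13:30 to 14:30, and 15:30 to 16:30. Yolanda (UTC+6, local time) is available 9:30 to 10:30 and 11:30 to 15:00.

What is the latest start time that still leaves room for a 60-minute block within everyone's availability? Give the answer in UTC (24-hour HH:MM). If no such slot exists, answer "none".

Tomás → UTC: 05:00–05:30, 06:00–08:30, 10:30–11:00, 12:00–14:30.
Farrukh → UTC: 04:00–05:30, 09:00–09:30, 10:00–11:30.
Callum → UTC: 15:30–17:00, 17:30–19:00, 19:30–20:30, 21:30–22:30.
Yolanda → UTC: 03:30–04:30, 05:30–09:00.
Tomás ∩ Farrukh: 05:00–05:30, 10:30–11:00.
Tomás ∩ Farrukh ∩ Callum: (none).
Tomás ∩ Farrukh ∩ Callum ∩ Yolanda: (none).
Windows ≥ 60 min: (none).

none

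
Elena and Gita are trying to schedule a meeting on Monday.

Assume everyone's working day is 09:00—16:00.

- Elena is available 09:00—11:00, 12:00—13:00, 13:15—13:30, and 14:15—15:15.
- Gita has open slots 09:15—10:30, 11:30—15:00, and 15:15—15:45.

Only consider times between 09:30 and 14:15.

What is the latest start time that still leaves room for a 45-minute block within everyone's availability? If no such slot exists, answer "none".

12:15

Elena ∩ Gita: 09:15–10:30, 12:00–13:00, 13:15–13:30, 14:15–15:00.
Restricted to 09:30–14:15: 09:30–10:30, 12:00–13:00, 13:15–13:30.
Windows ≥ 45 min: 09:30–10:30, 12:00–13:00.
Latest start in the last window 12:00–13:00 is 13:00 − 45 min = 12:15.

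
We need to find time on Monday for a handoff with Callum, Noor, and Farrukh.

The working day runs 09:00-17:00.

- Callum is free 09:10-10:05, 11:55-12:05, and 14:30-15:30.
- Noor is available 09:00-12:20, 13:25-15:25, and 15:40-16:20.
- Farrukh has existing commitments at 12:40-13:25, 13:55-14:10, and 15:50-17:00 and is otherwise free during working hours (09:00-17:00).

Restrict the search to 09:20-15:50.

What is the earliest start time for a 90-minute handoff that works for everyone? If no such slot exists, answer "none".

Farrukh free within 09:00–17:00: 09:00–12:40, 13:25–13:55, 14:10–15:50.
Callum ∩ Noor: 09:10–10:05, 11:55–12:05, 14:30–15:25.
Callum ∩ Noor ∩ Farrukh: 09:10–10:05, 11:55–12:05, 14:30–15:25.
Restricted to 09:20–15:50: 09:20–10:05, 11:55–12:05, 14:30–15:25.
Windows ≥ 90 min: (none).

none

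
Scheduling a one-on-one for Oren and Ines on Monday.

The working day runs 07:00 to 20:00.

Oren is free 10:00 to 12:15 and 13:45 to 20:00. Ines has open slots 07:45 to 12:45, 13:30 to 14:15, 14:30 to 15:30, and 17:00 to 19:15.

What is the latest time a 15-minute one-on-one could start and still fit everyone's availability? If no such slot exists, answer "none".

19:00

Oren ∩ Ines: 10:00–12:15, 13:45–14:15, 14:30–15:30, 17:00–19:15.
Windows ≥ 15 min: 10:00–12:15, 13:45–14:15, 14:30–15:30, 17:00–19:15.
Latest start in the last window 17:00–19:15 is 19:15 − 15 min = 19:00.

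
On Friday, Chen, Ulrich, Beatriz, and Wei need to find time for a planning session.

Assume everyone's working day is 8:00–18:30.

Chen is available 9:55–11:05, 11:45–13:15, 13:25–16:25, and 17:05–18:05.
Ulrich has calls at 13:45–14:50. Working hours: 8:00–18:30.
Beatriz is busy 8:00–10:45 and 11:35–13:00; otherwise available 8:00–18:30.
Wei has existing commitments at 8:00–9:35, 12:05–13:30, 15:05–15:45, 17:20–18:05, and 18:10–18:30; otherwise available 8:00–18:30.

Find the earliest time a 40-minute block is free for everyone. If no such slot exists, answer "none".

15:45

Ulrich free within 08:00–18:30: 08:00–13:45, 14:50–18:30.
Beatriz free within 08:00–18:30: 10:45–11:35, 13:00–18:30.
Wei free within 08:00–18:30: 09:35–12:05, 13:30–15:05, 15:45–17:20, 18:05–18:10.
Chen ∩ Ulrich: 09:55–11:05, 11:45–13:15, 13:25–13:45, 14:50–16:25, 17:05–18:05.
Chen ∩ Ulrich ∩ Beatriz: 10:45–11:05, 13:00–13:15, 13:25–13:45, 14:50–16:25, 17:05–18:05.
Chen ∩ Ulrich ∩ Beatriz ∩ Wei: 10:45–11:05, 13:30–13:45, 14:50–15:05, 15:45–16:25, 17:05–17:20.
Windows ≥ 40 min: 15:45–16:25.
Earliest such window starts at 15:45.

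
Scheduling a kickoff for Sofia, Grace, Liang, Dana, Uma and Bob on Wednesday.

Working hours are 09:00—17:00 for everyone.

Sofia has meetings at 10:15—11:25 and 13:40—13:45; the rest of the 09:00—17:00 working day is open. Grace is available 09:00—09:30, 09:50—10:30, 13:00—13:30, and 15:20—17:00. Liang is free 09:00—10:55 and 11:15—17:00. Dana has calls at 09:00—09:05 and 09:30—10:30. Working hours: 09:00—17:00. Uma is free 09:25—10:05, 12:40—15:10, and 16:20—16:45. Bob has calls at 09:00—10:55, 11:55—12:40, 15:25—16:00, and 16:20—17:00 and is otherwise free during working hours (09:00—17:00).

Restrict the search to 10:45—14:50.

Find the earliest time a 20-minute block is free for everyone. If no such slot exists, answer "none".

13:00

Sofia free within 09:00–17:00: 09:00–10:15, 11:25–13:40, 13:45–17:00.
Dana free within 09:00–17:00: 09:05–09:30, 10:30–17:00.
Bob free within 09:00–17:00: 10:55–11:55, 12:40–15:25, 16:00–16:20.
Sofia ∩ Grace: 09:00–09:30, 09:50–10:15, 13:00–13:30, 15:20–17:00.
Sofia ∩ Grace ∩ Liang: 09:00–09:30, 09:50–10:15, 13:00–13:30, 15:20–17:00.
Sofia ∩ Grace ∩ Liang ∩ Dana: 09:05–09:30, 13:00–13:30, 15:20–17:00.
Sofia ∩ Grace ∩ Liang ∩ Dana ∩ Uma: 09:25–09:30, 13:00–13:30, 16:20–16:45.
Sofia ∩ Grace ∩ Liang ∩ Dana ∩ Uma ∩ Bob: 13:00–13:30.
Restricted to 10:45–14:50: 13:00–13:30.
Windows ≥ 20 min: 13:00–13:30.
Earliest such window starts at 13:00.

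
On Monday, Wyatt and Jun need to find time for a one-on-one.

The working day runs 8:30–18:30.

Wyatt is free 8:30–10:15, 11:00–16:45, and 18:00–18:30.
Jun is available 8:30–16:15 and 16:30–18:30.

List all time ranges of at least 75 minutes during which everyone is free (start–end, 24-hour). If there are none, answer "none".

Wyatt ∩ Jun: 08:30–10:15, 11:00–16:15, 16:30–16:45, 18:00–18:30.
Windows ≥ 75 min: 08:30–10:15, 11:00–16:15.

08:30–10:15, 11:00–16:15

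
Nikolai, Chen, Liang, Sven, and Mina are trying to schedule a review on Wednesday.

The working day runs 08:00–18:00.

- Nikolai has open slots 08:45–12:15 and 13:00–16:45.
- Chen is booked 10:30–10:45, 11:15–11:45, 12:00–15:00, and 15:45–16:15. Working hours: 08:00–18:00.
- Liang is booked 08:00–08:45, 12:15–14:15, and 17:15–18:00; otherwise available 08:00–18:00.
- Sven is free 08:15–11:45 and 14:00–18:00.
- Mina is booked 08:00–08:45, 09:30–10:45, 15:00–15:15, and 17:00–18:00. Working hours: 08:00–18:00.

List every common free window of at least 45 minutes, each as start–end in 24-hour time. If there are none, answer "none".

Chen free within 08:00–18:00: 08:00–10:30, 10:45–11:15, 11:45–12:00, 15:00–15:45, 16:15–18:00.
Liang free within 08:00–18:00: 08:45–12:15, 14:15–17:15.
Mina free within 08:00–18:00: 08:45–09:30, 10:45–15:00, 15:15–17:00.
Nikolai ∩ Chen: 08:45–10:30, 10:45–11:15, 11:45–12:00, 15:00–15:45, 16:15–16:45.
Nikolai ∩ Chen ∩ Liang: 08:45–10:30, 10:45–11:15, 11:45–12:00, 15:00–15:45, 16:15–16:45.
Nikolai ∩ Chen ∩ Liang ∩ Sven: 08:45–10:30, 10:45–11:15, 15:00–15:45, 16:15–16:45.
Nikolai ∩ Chen ∩ Liang ∩ Sven ∩ Mina: 08:45–09:30, 10:45–11:15, 15:15–15:45, 16:15–16:45.
Windows ≥ 45 min: 08:45–09:30.

08:45–09:30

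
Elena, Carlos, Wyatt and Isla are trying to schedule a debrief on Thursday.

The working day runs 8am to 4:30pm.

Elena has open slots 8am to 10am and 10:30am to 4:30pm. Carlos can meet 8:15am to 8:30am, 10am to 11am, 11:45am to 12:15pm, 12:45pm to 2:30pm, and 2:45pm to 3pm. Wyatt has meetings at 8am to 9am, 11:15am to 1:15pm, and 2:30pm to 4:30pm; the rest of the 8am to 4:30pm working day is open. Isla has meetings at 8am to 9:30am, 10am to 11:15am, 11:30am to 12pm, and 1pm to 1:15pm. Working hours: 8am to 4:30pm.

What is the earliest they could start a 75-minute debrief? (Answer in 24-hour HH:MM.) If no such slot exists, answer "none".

Wyatt free within 08:00–16:30: 09:00–11:15, 13:15–14:30.
Isla free within 08:00–16:30: 09:30–10:00, 11:15–11:30, 12:00–13:00, 13:15–16:30.
Elena ∩ Carlos: 08:15–08:30, 10:30–11:00, 11:45–12:15, 12:45–14:30, 14:45–15:00.
Elena ∩ Carlos ∩ Wyatt: 10:30–11:00, 13:15–14:30.
Elena ∩ Carlos ∩ Wyatt ∩ Isla: 13:15–14:30.
Windows ≥ 75 min: 13:15–14:30.
Earliest such window starts at 13:15.

13:15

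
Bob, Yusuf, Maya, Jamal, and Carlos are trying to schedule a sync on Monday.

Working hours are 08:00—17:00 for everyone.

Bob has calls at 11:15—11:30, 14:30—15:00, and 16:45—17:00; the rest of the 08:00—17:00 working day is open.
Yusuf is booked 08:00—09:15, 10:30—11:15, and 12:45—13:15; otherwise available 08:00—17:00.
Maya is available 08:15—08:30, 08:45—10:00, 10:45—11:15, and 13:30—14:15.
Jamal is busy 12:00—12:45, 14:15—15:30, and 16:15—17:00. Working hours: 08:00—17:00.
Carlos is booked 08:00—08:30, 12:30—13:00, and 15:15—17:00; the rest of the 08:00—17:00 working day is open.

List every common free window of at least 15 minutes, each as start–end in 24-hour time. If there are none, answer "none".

09:15–10:00, 13:30–14:15

Bob free within 08:00–17:00: 08:00–11:15, 11:30–14:30, 15:00–16:45.
Yusuf free within 08:00–17:00: 09:15–10:30, 11:15–12:45, 13:15–17:00.
Jamal free within 08:00–17:00: 08:00–12:00, 12:45–14:15, 15:30–16:15.
Carlos free within 08:00–17:00: 08:30–12:30, 13:00–15:15.
Bob ∩ Yusuf: 09:15–10:30, 11:30–12:45, 13:15–14:30, 15:00–16:45.
Bob ∩ Yusuf ∩ Maya: 09:15–10:00, 13:30–14:15.
Bob ∩ Yusuf ∩ Maya ∩ Jamal: 09:15–10:00, 13:30–14:15.
Bob ∩ Yusuf ∩ Maya ∩ Jamal ∩ Carlos: 09:15–10:00, 13:30–14:15.
Windows ≥ 15 min: 09:15–10:00, 13:30–14:15.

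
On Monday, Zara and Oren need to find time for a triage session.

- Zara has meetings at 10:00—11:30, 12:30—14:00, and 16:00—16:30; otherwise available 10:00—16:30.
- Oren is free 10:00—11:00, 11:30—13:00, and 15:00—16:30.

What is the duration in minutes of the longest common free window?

Zara free within 10:00–16:30: 11:30–12:30, 14:00–16:00.
Zara ∩ Oren: 11:30–12:30, 15:00–16:00.
Common window lengths: 60, 60 min; longest is 60.

60 minutes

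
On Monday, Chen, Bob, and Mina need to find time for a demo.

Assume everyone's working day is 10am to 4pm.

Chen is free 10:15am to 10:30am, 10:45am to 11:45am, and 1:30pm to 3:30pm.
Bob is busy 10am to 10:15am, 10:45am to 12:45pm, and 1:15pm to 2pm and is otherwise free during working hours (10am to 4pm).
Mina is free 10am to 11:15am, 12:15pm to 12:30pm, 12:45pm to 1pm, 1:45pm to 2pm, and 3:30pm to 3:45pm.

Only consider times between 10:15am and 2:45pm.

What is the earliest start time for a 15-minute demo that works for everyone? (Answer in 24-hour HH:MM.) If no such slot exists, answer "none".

Bob free within 10:00–16:00: 10:15–10:45, 12:45–13:15, 14:00–16:00.
Chen ∩ Bob: 10:15–10:30, 14:00–15:30.
Chen ∩ Bob ∩ Mina: 10:15–10:30.
Restricted to 10:15–14:45: 10:15–10:30.
Windows ≥ 15 min: 10:15–10:30.
Earliest such window starts at 10:15.

10:15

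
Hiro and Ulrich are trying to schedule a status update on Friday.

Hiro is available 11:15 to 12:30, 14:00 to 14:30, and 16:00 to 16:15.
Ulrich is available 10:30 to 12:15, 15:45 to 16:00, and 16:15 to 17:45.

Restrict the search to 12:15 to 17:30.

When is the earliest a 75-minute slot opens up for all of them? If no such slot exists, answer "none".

none

Hiro ∩ Ulrich: 11:15–12:15.
Restricted to 12:15–17:30: (none).
Windows ≥ 75 min: (none).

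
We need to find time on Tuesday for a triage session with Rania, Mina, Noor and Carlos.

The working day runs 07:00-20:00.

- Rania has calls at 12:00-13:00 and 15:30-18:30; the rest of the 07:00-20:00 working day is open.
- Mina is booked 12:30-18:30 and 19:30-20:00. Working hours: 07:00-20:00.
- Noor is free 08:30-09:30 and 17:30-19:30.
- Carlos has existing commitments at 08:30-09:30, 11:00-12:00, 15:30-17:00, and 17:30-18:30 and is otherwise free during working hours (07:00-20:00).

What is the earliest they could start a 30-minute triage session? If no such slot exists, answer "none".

Rania free within 07:00–20:00: 07:00–12:00, 13:00–15:30, 18:30–20:00.
Mina free within 07:00–20:00: 07:00–12:30, 18:30–19:30.
Carlos free within 07:00–20:00: 07:00–08:30, 09:30–11:00, 12:00–15:30, 17:00–17:30, 18:30–20:00.
Rania ∩ Mina: 07:00–12:00, 18:30–19:30.
Rania ∩ Mina ∩ Noor: 08:30–09:30, 18:30–19:30.
Rania ∩ Mina ∩ Noor ∩ Carlos: 18:30–19:30.
Windows ≥ 30 min: 18:30–19:30.
Earliest such window starts at 18:30.

18:30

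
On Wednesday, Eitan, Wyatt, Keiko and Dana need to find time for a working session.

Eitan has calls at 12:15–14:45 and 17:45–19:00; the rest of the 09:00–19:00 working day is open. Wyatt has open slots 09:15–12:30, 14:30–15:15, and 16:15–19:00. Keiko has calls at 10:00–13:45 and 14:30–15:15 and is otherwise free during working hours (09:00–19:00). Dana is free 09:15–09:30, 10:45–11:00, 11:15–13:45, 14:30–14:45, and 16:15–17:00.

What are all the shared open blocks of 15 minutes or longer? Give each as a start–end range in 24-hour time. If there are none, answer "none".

09:15–09:30, 16:15–17:00

Eitan free within 09:00–19:00: 09:00–12:15, 14:45–17:45.
Keiko free within 09:00–19:00: 09:00–10:00, 13:45–14:30, 15:15–19:00.
Eitan ∩ Wyatt: 09:15–12:15, 14:45–15:15, 16:15–17:45.
Eitan ∩ Wyatt ∩ Keiko: 09:15–10:00, 16:15–17:45.
Eitan ∩ Wyatt ∩ Keiko ∩ Dana: 09:15–09:30, 16:15–17:00.
Windows ≥ 15 min: 09:15–09:30, 16:15–17:00.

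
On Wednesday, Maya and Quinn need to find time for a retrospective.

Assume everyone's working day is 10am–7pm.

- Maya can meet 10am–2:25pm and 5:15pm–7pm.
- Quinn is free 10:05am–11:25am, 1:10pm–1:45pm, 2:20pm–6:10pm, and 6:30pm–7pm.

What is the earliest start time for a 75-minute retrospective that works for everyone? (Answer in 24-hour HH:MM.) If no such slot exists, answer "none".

Maya ∩ Quinn: 10:05–11:25, 13:10–13:45, 14:20–14:25, 17:15–18:10, 18:30–19:00.
Windows ≥ 75 min: 10:05–11:25.
Earliest such window starts at 10:05.

10:05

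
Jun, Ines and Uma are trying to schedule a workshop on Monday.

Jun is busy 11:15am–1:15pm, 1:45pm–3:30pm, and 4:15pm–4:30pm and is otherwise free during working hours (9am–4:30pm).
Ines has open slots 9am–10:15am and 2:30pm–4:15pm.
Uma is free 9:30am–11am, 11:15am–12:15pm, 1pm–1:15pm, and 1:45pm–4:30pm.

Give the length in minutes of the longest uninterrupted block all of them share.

45 minutes

Jun free within 09:00–16:30: 09:00–11:15, 13:15–13:45, 15:30–16:15.
Jun ∩ Ines: 09:00–10:15, 15:30–16:15.
Jun ∩ Ines ∩ Uma: 09:30–10:15, 15:30–16:15.
Common window lengths: 45, 45 min; longest is 45.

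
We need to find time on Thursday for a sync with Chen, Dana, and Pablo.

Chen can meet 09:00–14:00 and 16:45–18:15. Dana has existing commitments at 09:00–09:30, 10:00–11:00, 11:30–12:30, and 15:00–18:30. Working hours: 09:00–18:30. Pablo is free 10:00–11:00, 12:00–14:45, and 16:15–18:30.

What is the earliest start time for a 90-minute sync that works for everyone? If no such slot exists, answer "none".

Dana free within 09:00–18:30: 09:30–10:00, 11:00–11:30, 12:30–15:00.
Chen ∩ Dana: 09:30–10:00, 11:00–11:30, 12:30–14:00.
Chen ∩ Dana ∩ Pablo: 12:30–14:00.
Windows ≥ 90 min: 12:30–14:00.
Earliest such window starts at 12:30.

12:30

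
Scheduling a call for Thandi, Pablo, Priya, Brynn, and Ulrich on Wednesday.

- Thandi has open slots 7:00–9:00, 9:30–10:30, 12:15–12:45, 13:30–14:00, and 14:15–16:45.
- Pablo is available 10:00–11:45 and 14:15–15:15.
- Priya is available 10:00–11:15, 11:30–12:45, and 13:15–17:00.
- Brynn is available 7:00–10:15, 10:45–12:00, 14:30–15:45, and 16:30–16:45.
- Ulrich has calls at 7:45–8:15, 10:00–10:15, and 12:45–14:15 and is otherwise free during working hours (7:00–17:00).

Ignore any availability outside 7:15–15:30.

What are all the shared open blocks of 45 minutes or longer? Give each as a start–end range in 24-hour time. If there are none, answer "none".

Ulrich free within 07:00–17:00: 07:00–07:45, 08:15–10:00, 10:15–12:45, 14:15–17:00.
Thandi ∩ Pablo: 10:00–10:30, 14:15–15:15.
Thandi ∩ Pablo ∩ Priya: 10:00–10:30, 14:15–15:15.
Thandi ∩ Pablo ∩ Priya ∩ Brynn: 10:00–10:15, 14:30–15:15.
Thandi ∩ Pablo ∩ Priya ∩ Brynn ∩ Ulrich: 14:30–15:15.
Restricted to 07:15–15:30: 14:30–15:15.
Windows ≥ 45 min: 14:30–15:15.

14:30–15:15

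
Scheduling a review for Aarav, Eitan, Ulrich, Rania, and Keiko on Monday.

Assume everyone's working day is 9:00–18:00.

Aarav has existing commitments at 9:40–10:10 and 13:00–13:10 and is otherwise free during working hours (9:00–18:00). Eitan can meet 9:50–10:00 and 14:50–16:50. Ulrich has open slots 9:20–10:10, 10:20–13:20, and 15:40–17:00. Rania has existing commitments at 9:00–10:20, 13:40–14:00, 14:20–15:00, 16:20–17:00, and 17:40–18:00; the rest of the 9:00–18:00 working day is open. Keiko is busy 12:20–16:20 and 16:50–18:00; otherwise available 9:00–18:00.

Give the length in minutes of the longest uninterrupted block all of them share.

0 minutes

Aarav free within 09:00–18:00: 09:00–09:40, 10:10–13:00, 13:10–18:00.
Rania free within 09:00–18:00: 10:20–13:40, 14:00–14:20, 15:00–16:20, 17:00–17:40.
Keiko free within 09:00–18:00: 09:00–12:20, 16:20–16:50.
Aarav ∩ Eitan: 14:50–16:50.
Aarav ∩ Eitan ∩ Ulrich: 15:40–16:50.
Aarav ∩ Eitan ∩ Ulrich ∩ Rania: 15:40–16:20.
Aarav ∩ Eitan ∩ Ulrich ∩ Rania ∩ Keiko: (none).
No common window.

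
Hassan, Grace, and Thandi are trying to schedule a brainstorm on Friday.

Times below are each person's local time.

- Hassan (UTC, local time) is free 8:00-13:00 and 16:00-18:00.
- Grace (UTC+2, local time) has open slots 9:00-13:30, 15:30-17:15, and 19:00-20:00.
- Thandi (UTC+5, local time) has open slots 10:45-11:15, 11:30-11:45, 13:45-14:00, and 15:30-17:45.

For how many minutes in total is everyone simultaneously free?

Hassan → UTC: 08:00–13:00, 16:00–18:00.
Grace → UTC: 07:00–11:30, 13:30–15:15, 17:00–18:00.
Thandi → UTC: 05:45–06:15, 06:30–06:45, 08:45–09:00, 10:30–12:45.
Hassan ∩ Grace: 08:00–11:30, 17:00–18:00.
Hassan ∩ Grace ∩ Thandi: 08:45–09:00, 10:30–11:30.
Total common minutes: 15 + 60 = 75.

75 minutes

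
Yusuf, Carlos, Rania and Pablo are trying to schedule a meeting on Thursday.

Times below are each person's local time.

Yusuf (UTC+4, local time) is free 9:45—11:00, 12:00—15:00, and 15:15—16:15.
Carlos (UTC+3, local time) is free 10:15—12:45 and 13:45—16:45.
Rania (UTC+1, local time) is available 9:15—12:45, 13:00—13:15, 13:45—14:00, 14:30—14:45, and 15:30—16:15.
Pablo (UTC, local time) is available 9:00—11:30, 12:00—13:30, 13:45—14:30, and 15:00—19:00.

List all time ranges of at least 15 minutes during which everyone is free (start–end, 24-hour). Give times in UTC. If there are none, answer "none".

Yusuf → UTC: 05:45–07:00, 08:00–11:00, 11:15–12:15.
Carlos → UTC: 07:15–09:45, 10:45–13:45.
Rania → UTC: 08:15–11:45, 12:00–12:15, 12:45–13:00, 13:30–13:45, 14:30–15:15.
Pablo → UTC: 09:00–11:30, 12:00–13:30, 13:45–14:30, 15:00–19:00.
Yusuf ∩ Carlos: 08:00–09:45, 10:45–11:00, 11:15–12:15.
Yusuf ∩ Carlos ∩ Rania: 08:15–09:45, 10:45–11:00, 11:15–11:45, 12:00–12:15.
Yusuf ∩ Carlos ∩ Rania ∩ Pablo: 09:00–09:45, 10:45–11:00, 11:15–11:30, 12:00–12:15.
Windows ≥ 15 min: 09:00–09:45, 10:45–11:00, 11:15–11:30, 12:00–12:15.

09:00–09:45, 10:45–11:00, 11:15–11:30, 12:00–12:15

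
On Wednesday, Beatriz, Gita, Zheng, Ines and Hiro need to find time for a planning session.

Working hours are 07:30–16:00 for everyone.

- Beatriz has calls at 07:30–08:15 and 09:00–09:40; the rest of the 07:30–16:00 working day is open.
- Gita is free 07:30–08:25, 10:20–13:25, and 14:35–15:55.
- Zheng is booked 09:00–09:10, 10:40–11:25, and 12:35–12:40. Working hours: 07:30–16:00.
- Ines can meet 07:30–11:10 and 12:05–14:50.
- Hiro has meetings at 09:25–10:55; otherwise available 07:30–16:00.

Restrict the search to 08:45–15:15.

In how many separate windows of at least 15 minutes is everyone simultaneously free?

Beatriz free within 07:30–16:00: 08:15–09:00, 09:40–16:00.
Zheng free within 07:30–16:00: 07:30–09:00, 09:10–10:40, 11:25–12:35, 12:40–16:00.
Hiro free within 07:30–16:00: 07:30–09:25, 10:55–16:00.
Beatriz ∩ Gita: 08:15–08:25, 10:20–13:25, 14:35–15:55.
Beatriz ∩ Gita ∩ Zheng: 08:15–08:25, 10:20–10:40, 11:25–12:35, 12:40–13:25, 14:35–15:55.
Beatriz ∩ Gita ∩ Zheng ∩ Ines: 08:15–08:25, 10:20–10:40, 12:05–12:35, 12:40–13:25, 14:35–14:50.
Beatriz ∩ Gita ∩ Zheng ∩ Ines ∩ Hiro: 08:15–08:25, 12:05–12:35, 12:40–13:25, 14:35–14:50.
Restricted to 08:45–15:15: 12:05–12:35, 12:40–13:25, 14:35–14:50.
Windows ≥ 15 min: 12:05–12:35, 12:40–13:25, 14:35–14:50.
That's 3 windows.

3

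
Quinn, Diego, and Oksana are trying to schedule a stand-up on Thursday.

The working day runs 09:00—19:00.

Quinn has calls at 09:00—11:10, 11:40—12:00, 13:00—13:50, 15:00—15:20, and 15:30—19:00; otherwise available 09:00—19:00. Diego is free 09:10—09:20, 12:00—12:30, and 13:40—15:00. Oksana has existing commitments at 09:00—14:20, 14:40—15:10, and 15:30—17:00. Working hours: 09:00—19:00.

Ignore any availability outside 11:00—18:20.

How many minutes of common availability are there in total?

Quinn free within 09:00–19:00: 11:10–11:40, 12:00–13:00, 13:50–15:00, 15:20–15:30.
Oksana free within 09:00–19:00: 14:20–14:40, 15:10–15:30, 17:00–19:00.
Quinn ∩ Diego: 12:00–12:30, 13:50–15:00.
Quinn ∩ Diego ∩ Oksana: 14:20–14:40.
Restricted to 11:00–18:20: 14:20–14:40.
Total common minutes: 20.

20 minutes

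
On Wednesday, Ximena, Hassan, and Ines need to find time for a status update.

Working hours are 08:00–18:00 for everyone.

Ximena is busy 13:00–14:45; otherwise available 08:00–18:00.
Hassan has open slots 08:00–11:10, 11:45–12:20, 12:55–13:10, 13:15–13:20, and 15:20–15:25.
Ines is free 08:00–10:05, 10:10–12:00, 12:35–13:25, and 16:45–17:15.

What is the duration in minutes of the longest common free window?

Ximena free within 08:00–18:00: 08:00–13:00, 14:45–18:00.
Ximena ∩ Hassan: 08:00–11:10, 11:45–12:20, 12:55–13:00, 15:20–15:25.
Ximena ∩ Hassan ∩ Ines: 08:00–10:05, 10:10–11:10, 11:45–12:00, 12:55–13:00.
Common window lengths: 125, 60, 15, 5 min; longest is 125.

125 minutes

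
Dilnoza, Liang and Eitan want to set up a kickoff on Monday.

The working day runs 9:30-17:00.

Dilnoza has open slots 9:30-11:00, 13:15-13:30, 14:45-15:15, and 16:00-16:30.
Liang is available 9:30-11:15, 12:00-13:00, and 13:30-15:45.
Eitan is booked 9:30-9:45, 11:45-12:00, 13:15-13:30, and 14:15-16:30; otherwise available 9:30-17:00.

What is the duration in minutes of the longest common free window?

Eitan free within 09:30–17:00: 09:45–11:45, 12:00–13:15, 13:30–14:15, 16:30–17:00.
Dilnoza ∩ Liang: 09:30–11:00, 14:45–15:15.
Dilnoza ∩ Liang ∩ Eitan: 09:45–11:00.
Single common window of 75 minutes.

75 minutes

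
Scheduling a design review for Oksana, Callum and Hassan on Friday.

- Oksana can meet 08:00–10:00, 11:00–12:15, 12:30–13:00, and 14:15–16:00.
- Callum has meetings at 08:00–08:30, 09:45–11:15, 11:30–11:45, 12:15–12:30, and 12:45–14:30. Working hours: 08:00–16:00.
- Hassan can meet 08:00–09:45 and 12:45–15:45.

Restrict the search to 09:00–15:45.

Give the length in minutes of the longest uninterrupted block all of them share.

Callum free within 08:00–16:00: 08:30–09:45, 11:15–11:30, 11:45–12:15, 12:30–12:45, 14:30–16:00.
Oksana ∩ Callum: 08:30–09:45, 11:15–11:30, 11:45–12:15, 12:30–12:45, 14:30–16:00.
Oksana ∩ Callum ∩ Hassan: 08:30–09:45, 14:30–15:45.
Restricted to 09:00–15:45: 09:00–09:45, 14:30–15:45.
Common window lengths: 45, 75 min; longest is 75.

75 minutes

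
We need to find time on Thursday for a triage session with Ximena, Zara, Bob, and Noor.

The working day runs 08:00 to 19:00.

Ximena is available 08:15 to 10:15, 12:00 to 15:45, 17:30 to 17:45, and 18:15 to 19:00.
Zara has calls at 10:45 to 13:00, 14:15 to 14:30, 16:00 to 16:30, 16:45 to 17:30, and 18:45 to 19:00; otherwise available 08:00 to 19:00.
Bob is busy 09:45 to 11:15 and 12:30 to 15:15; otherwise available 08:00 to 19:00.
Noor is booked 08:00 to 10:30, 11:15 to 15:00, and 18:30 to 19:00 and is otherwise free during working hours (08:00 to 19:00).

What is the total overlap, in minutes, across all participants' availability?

Zara free within 08:00–19:00: 08:00–10:45, 13:00–14:15, 14:30–16:00, 16:30–16:45, 17:30–18:45.
Bob free within 08:00–19:00: 08:00–09:45, 11:15–12:30, 15:15–19:00.
Noor free within 08:00–19:00: 10:30–11:15, 15:00–18:30.
Ximena ∩ Zara: 08:15–10:15, 13:00–14:15, 14:30–15:45, 17:30–17:45, 18:15–18:45.
Ximena ∩ Zara ∩ Bob: 08:15–09:45, 15:15–15:45, 17:30–17:45, 18:15–18:45.
Ximena ∩ Zara ∩ Bob ∩ Noor: 15:15–15:45, 17:30–17:45, 18:15–18:30.
Total common minutes: 30 + 15 + 15 = 60.

60 minutes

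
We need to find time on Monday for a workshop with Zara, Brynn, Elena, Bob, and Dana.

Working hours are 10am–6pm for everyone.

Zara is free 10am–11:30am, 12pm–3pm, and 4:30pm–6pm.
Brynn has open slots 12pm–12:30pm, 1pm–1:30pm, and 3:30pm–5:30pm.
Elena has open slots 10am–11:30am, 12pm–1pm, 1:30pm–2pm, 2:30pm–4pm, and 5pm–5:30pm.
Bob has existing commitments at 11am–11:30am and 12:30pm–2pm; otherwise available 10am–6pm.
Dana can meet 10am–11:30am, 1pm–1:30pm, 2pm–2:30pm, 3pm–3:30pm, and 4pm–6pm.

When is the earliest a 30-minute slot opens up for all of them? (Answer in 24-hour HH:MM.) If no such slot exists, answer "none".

Bob free within 10:00–18:00: 10:00–11:00, 11:30–12:30, 14:00–18:00.
Zara ∩ Brynn: 12:00–12:30, 13:00–13:30, 16:30–17:30.
Zara ∩ Brynn ∩ Elena: 12:00–12:30, 17:00–17:30.
Zara ∩ Brynn ∩ Elena ∩ Bob: 12:00–12:30, 17:00–17:30.
Zara ∩ Brynn ∩ Elena ∩ Bob ∩ Dana: 17:00–17:30.
Windows ≥ 30 min: 17:00–17:30.
Earliest such window starts at 17:00.

17:00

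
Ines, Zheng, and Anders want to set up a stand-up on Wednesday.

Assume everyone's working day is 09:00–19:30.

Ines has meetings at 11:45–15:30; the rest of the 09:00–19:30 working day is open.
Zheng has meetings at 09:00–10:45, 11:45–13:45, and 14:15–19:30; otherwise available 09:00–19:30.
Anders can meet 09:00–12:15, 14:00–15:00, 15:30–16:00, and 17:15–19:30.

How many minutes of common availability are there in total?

60 minutes

Ines free within 09:00–19:30: 09:00–11:45, 15:30–19:30.
Zheng free within 09:00–19:30: 10:45–11:45, 13:45–14:15.
Ines ∩ Zheng: 10:45–11:45.
Ines ∩ Zheng ∩ Anders: 10:45–11:45.
Total common minutes: 60.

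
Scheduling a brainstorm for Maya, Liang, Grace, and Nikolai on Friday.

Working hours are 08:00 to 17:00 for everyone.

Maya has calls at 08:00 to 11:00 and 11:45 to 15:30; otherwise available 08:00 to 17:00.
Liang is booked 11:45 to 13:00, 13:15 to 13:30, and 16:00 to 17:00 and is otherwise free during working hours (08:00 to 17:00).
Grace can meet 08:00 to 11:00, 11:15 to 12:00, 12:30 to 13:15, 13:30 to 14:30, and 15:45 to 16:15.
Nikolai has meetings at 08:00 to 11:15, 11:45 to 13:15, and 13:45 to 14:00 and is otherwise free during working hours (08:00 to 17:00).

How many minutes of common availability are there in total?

45 minutes

Maya free within 08:00–17:00: 11:00–11:45, 15:30–17:00.
Liang free within 08:00–17:00: 08:00–11:45, 13:00–13:15, 13:30–16:00.
Nikolai free within 08:00–17:00: 11:15–11:45, 13:15–13:45, 14:00–17:00.
Maya ∩ Liang: 11:00–11:45, 15:30–16:00.
Maya ∩ Liang ∩ Grace: 11:15–11:45, 15:45–16:00.
Maya ∩ Liang ∩ Grace ∩ Nikolai: 11:15–11:45, 15:45–16:00.
Total common minutes: 30 + 15 = 45.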